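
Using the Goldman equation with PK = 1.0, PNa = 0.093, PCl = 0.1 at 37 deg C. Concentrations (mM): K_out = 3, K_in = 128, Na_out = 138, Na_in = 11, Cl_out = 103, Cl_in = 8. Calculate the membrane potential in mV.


Vm = (RT/F)*ln((PK*Ko + PNa*Nao + PCl*Cli)/(PK*Ki + PNa*Nai + PCl*Clo))
Numer = 16.634, Denom = 139.323
Vm = -56.8 mV


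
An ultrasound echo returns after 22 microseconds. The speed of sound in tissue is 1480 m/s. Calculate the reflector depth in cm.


depth = c * t / 2
t = 22 us = 2.2000e-05 s
depth = 1480 * 2.2000e-05 / 2
depth = 0.01628 m = 1.628 cm


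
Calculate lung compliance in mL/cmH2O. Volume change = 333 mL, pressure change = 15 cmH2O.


C = dV / dP
C = 333 / 15
C = 22.2 mL/cmH2O


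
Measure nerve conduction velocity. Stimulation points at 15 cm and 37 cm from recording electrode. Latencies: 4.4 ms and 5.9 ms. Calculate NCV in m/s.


Distance = (37 - 15) / 100 = 0.22 m
dt = (5.9 - 4.4) / 1000 = 0.0015 s
NCV = dist / dt = 146.7 m/s


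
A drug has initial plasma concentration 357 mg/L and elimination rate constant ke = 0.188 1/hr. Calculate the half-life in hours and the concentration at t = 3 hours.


t_half = ln(2) / ke = 0.693147 / 0.188 = 3.687 hr
C(t) = C0 * exp(-ke*t) = 357 * exp(-0.188*3)
C(3) = 203.1 mg/L


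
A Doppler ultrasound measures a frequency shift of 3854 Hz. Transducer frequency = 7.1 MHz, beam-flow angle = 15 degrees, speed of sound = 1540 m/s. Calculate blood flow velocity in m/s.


v = fd * c / (2 * f0 * cos(theta))
v = 3854 * 1540 / (2 * 7.1000e+06 * cos(15))
v = 0.4327 m/s


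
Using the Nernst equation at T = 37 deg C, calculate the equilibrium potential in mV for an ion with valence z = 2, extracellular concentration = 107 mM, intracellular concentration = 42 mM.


E = (RT/(zF)) * ln(C_out/C_in)
T = 37 + 273.15 = 310.15 K
E = (8.314 * 310.15 / (2 * 96485)) * ln(107/42)
E = 12.5 mV


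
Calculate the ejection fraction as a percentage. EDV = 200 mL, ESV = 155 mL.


SV = EDV - ESV = 200 - 155 = 45 mL
EF = SV/EDV * 100 = 45/200 * 100
EF = 22.5%


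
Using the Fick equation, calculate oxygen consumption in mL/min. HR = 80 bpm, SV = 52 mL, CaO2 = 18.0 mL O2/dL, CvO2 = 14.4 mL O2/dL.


CO = HR*SV = 80*52/1000 = 4.16 L/min
a-v O2 diff = 18.0 - 14.4 = 3.6 mL/dL
VO2 = CO * (CaO2-CvO2) * 10 dL/L
VO2 = 4.16 * 3.6 * 10
VO2 = 149.8 mL/min


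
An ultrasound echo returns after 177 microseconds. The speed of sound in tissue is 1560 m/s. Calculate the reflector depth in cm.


depth = c * t / 2
t = 177 us = 1.7700e-04 s
depth = 1560 * 1.7700e-04 / 2
depth = 0.13806 m = 13.806 cm


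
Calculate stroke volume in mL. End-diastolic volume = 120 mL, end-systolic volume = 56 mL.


SV = EDV - ESV
SV = 120 - 56
SV = 64 mL


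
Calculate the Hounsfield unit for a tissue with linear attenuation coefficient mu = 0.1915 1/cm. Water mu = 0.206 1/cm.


HU = ((mu_tissue - mu_water) / mu_water) * 1000
HU = ((0.1915 - 0.206) / 0.206) * 1000
HU = -70.39


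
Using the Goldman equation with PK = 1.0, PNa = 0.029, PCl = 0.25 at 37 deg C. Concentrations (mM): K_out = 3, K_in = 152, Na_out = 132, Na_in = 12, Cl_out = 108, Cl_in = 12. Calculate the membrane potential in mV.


Vm = (RT/F)*ln((PK*Ko + PNa*Nao + PCl*Cli)/(PK*Ki + PNa*Nai + PCl*Clo))
Numer = 9.828, Denom = 179.348
Vm = -77.61 mV


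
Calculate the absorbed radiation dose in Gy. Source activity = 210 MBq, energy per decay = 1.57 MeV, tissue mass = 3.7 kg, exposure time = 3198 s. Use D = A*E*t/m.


A = 210 MBq = 2.1000e+08 Bq
E = 1.57 MeV = 2.51514e-13 J
D = A*E*t/m = 2.1000e+08*2.51514e-13*3198/3.7
D = 0.04565 Gy


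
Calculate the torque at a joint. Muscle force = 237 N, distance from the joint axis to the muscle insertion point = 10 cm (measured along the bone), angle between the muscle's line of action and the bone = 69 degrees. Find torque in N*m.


Torque = F * d * sin(theta)   (moment arm = d*sin(theta))
d = 10 cm = 0.1 m
Torque = 237 * 0.1 * sin(69)
Torque = 22.13 N*m


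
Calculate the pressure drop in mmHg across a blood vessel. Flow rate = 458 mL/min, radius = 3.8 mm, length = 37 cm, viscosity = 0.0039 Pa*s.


dP = 8*mu*L*Q / (pi*r^4)
Q = 458 mL/min = 7.63333e-06 m^3/s
dP = 134.52 Pa = 134.52 / 133.322 mmHg = 1.009 mmHg


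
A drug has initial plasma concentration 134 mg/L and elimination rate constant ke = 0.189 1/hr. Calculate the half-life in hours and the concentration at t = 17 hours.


t_half = ln(2) / ke = 0.693147 / 0.189 = 3.667 hr
C(t) = C0 * exp(-ke*t) = 134 * exp(-0.189*17)
C(17) = 5.392 mg/L


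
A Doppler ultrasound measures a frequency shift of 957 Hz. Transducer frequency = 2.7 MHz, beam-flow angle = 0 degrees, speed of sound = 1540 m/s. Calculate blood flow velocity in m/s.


v = fd * c / (2 * f0 * cos(theta))
v = 957 * 1540 / (2 * 2.7000e+06 * cos(0))
v = 0.2729 m/s


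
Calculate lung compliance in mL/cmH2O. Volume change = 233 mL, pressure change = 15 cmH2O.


C = dV / dP
C = 233 / 15
C = 15.53 mL/cmH2O


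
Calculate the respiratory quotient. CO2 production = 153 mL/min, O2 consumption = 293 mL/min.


RQ = VCO2 / VO2
RQ = 153 / 293
RQ = 0.5222


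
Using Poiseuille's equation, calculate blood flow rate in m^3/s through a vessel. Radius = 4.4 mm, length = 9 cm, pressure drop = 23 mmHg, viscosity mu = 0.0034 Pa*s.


Q = pi*r^4*dP / (8*mu*L)
r = 0.0044 m, L = 0.09 m
dP = 23 mmHg = 3066.406 Pa
Q = 0.001475 m^3/s


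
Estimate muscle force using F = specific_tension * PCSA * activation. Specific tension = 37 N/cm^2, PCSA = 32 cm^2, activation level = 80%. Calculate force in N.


F = sigma * PCSA * activation
F = 37 * 32 * 0.8
F = 947.2 N


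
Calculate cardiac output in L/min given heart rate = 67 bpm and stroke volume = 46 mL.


CO = HR * SV
CO = 67 * 46 / 1000
CO = 3.082 L/min


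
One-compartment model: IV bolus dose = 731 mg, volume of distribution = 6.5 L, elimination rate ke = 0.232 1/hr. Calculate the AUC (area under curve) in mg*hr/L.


C0 = Dose/Vd = 731/6.5 = 112.462 mg/L
AUC = C0/ke = 112.462/0.232
AUC = 484.8 mg*hr/L


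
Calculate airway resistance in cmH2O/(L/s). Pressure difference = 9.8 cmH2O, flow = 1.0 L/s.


R = dP / flow
R = 9.8 / 1.0
R = 9.8 cmH2O/(L/s)


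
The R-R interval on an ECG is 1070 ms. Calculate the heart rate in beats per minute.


HR = 60 / RR_interval(s)
RR = 1070 ms = 1.07 s
HR = 60 / 1.07 = 56.07 bpm


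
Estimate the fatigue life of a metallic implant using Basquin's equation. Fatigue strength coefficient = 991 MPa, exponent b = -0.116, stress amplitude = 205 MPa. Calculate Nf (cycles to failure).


sigma_a = sigma_f' * (2Nf)^b
2Nf = (sigma_a/sigma_f')^(1/b)
2Nf = (205/991)^(1/-0.116)
2Nf = 793064.6
Nf = 3.965e+05


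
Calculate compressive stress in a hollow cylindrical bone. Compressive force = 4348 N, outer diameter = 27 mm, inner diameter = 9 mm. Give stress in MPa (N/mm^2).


A = pi*(r_o^2 - r_i^2)
r_o = 13.5 mm, r_i = 4.5 mm
A = 508.938 mm^2
sigma = F/A = 4348 / 508.938
sigma = 8.543 MPa


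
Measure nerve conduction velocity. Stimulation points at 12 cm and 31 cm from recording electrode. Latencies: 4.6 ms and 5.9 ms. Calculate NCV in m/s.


Distance = (31 - 12) / 100 = 0.19 m
dt = (5.9 - 4.6) / 1000 = 0.0013 s
NCV = dist / dt = 146.2 m/s


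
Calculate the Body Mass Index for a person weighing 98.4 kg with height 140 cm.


BMI = weight / height^2
height = 140 cm = 1.4 m
BMI = 98.4 / 1.4^2
BMI = 50.2 kg/m^2


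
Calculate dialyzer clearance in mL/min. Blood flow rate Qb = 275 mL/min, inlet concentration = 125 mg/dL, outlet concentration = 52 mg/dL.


K = Qb * (Cb_in - Cb_out) / Cb_in
K = 275 * (125 - 52) / 125
K = 160.6 mL/min


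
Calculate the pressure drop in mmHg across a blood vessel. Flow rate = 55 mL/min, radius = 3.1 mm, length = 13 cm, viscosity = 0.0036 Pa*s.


dP = 8*mu*L*Q / (pi*r^4)
Q = 55 mL/min = 9.16667e-07 m^3/s
dP = 11.8291 Pa = 11.8291 / 133.322 mmHg = 0.08873 mmHg


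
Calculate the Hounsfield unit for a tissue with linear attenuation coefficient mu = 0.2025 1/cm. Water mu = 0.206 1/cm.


HU = ((mu_tissue - mu_water) / mu_water) * 1000
HU = ((0.2025 - 0.206) / 0.206) * 1000
HU = -16.99


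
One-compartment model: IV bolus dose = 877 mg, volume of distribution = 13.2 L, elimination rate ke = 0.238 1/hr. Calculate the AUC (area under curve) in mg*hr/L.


C0 = Dose/Vd = 877/13.2 = 66.4394 mg/L
AUC = C0/ke = 66.4394/0.238
AUC = 279.2 mg*hr/L


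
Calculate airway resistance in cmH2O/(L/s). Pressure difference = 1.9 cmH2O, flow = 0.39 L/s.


R = dP / flow
R = 1.9 / 0.39
R = 4.872 cmH2O/(L/s)


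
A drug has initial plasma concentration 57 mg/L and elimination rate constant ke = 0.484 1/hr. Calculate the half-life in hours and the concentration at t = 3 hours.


t_half = ln(2) / ke = 0.693147 / 0.484 = 1.432 hr
C(t) = C0 * exp(-ke*t) = 57 * exp(-0.484*3)
C(3) = 13.34 mg/L


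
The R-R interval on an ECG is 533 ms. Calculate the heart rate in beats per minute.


HR = 60 / RR_interval(s)
RR = 533 ms = 0.533 s
HR = 60 / 0.533 = 112.6 bpm


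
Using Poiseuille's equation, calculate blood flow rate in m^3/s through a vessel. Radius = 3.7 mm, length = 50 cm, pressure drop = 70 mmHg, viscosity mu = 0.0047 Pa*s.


Q = pi*r^4*dP / (8*mu*L)
r = 0.0037 m, L = 0.5 m
dP = 70 mmHg = 9332.54 Pa
Q = 2.9228e-04 m^3/s


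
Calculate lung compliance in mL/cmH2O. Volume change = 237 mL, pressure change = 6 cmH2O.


C = dV / dP
C = 237 / 6
C = 39.5 mL/cmH2O


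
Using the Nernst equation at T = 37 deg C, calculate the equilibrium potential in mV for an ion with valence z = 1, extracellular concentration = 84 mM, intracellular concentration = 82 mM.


E = (RT/(zF)) * ln(C_out/C_in)
T = 37 + 273.15 = 310.15 K
E = (8.314 * 310.15 / (1 * 96485)) * ln(84/82)
E = 0.644 mV


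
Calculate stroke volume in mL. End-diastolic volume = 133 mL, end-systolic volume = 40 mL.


SV = EDV - ESV
SV = 133 - 40
SV = 93 mL


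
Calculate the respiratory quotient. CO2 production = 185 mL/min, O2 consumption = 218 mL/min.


RQ = VCO2 / VO2
RQ = 185 / 218
RQ = 0.8486


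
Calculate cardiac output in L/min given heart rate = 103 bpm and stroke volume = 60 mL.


CO = HR * SV
CO = 103 * 60 / 1000
CO = 6.18 L/min


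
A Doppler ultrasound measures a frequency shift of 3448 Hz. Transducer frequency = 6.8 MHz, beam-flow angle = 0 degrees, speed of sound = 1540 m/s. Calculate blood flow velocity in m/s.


v = fd * c / (2 * f0 * cos(theta))
v = 3448 * 1540 / (2 * 6.8000e+06 * cos(0))
v = 0.3904 m/s


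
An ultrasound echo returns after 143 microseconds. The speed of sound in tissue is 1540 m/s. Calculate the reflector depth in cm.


depth = c * t / 2
t = 143 us = 1.4300e-04 s
depth = 1540 * 1.4300e-04 / 2
depth = 0.11011 m = 11.011 cm


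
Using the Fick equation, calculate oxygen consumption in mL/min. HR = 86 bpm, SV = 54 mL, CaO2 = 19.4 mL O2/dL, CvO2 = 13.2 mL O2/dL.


CO = HR*SV = 86*54/1000 = 4.644 L/min
a-v O2 diff = 19.4 - 13.2 = 6.2 mL/dL
VO2 = CO * (CaO2-CvO2) * 10 dL/L
VO2 = 4.644 * 6.2 * 10
VO2 = 287.9 mL/min


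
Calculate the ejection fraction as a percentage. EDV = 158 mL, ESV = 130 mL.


SV = EDV - ESV = 158 - 130 = 28 mL
EF = SV/EDV * 100 = 28/158 * 100
EF = 17.72%


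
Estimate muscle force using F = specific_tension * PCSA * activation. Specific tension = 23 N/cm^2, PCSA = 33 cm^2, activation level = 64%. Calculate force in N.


F = sigma * PCSA * activation
F = 23 * 33 * 0.64
F = 485.8 N


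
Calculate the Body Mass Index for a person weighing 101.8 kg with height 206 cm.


BMI = weight / height^2
height = 206 cm = 2.06 m
BMI = 101.8 / 2.06^2
BMI = 23.99 kg/m^2


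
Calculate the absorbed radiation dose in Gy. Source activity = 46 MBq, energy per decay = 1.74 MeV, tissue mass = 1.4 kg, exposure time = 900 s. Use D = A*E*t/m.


A = 46 MBq = 4.6000e+07 Bq
E = 1.74 MeV = 2.78748e-13 J
D = A*E*t/m = 4.6000e+07*2.78748e-13*900/1.4
D = 0.008243 Gy


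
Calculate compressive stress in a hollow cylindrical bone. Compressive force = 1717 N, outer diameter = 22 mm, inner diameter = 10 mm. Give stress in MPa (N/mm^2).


A = pi*(r_o^2 - r_i^2)
r_o = 11 mm, r_i = 5 mm
A = 301.593 mm^2
sigma = F/A = 1717 / 301.593
sigma = 5.693 MPa


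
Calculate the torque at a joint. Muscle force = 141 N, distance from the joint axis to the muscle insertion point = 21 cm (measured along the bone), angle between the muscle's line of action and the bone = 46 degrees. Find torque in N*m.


Torque = F * d * sin(theta)   (moment arm = d*sin(theta))
d = 21 cm = 0.21 m
Torque = 141 * 0.21 * sin(46)
Torque = 21.3 N*m


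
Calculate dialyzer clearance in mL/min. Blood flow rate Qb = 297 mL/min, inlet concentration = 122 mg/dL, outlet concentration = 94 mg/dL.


K = Qb * (Cb_in - Cb_out) / Cb_in
K = 297 * (122 - 94) / 122
K = 68.16 mL/min


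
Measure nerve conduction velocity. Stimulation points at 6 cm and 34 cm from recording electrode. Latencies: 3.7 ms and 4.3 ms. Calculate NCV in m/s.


Distance = (34 - 6) / 100 = 0.28 m
dt = (4.3 - 3.7) / 1000 = 6.0000e-04 s
NCV = dist / dt = 466.7 m/s


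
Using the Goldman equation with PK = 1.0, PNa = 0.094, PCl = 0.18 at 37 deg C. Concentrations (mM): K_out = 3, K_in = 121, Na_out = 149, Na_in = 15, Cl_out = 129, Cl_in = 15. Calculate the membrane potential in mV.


Vm = (RT/F)*ln((PK*Ko + PNa*Nao + PCl*Cli)/(PK*Ki + PNa*Nai + PCl*Clo))
Numer = 19.706, Denom = 145.63
Vm = -53.45 mV


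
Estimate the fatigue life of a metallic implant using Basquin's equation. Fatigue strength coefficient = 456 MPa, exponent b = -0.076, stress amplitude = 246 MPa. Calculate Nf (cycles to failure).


sigma_a = sigma_f' * (2Nf)^b
2Nf = (sigma_a/sigma_f')^(1/b)
2Nf = (246/456)^(1/-0.076)
2Nf = 3362.8465
Nf = 1681


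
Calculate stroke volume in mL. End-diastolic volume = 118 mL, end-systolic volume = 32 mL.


SV = EDV - ESV
SV = 118 - 32
SV = 86 mL


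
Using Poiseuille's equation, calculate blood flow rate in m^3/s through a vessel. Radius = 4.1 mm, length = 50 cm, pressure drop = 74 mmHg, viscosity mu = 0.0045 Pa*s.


Q = pi*r^4*dP / (8*mu*L)
r = 0.0041 m, L = 0.5 m
dP = 74 mmHg = 9865.828 Pa
Q = 4.8657e-04 m^3/s


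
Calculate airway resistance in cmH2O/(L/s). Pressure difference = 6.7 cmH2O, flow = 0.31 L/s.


R = dP / flow
R = 6.7 / 0.31
R = 21.61 cmH2O/(L/s)


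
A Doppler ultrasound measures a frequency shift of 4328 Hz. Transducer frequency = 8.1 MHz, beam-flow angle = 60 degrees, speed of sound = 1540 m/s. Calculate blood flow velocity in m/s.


v = fd * c / (2 * f0 * cos(theta))
v = 4328 * 1540 / (2 * 8.1000e+06 * cos(60))
v = 0.8229 m/s


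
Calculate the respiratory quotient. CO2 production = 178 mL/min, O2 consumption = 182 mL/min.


RQ = VCO2 / VO2
RQ = 178 / 182
RQ = 0.978


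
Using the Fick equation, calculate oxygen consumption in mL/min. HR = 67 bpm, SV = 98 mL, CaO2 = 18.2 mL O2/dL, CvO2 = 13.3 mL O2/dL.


CO = HR*SV = 67*98/1000 = 6.566 L/min
a-v O2 diff = 18.2 - 13.3 = 4.9 mL/dL
VO2 = CO * (CaO2-CvO2) * 10 dL/L
VO2 = 6.566 * 4.9 * 10
VO2 = 321.7 mL/min


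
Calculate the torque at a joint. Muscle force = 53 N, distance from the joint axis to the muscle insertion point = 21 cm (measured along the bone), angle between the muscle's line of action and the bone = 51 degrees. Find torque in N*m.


Torque = F * d * sin(theta)   (moment arm = d*sin(theta))
d = 21 cm = 0.21 m
Torque = 53 * 0.21 * sin(51)
Torque = 8.65 N*m


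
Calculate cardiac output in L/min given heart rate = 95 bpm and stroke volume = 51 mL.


CO = HR * SV
CO = 95 * 51 / 1000
CO = 4.845 L/min


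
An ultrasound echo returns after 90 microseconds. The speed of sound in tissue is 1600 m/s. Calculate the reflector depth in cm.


depth = c * t / 2
t = 90 us = 9.0000e-05 s
depth = 1600 * 9.0000e-05 / 2
depth = 0.072 m = 7.2 cm


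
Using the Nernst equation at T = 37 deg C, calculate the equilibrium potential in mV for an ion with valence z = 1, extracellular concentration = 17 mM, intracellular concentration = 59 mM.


E = (RT/(zF)) * ln(C_out/C_in)
T = 37 + 273.15 = 310.15 K
E = (8.314 * 310.15 / (1 * 96485)) * ln(17/59)
E = -33.25 mV


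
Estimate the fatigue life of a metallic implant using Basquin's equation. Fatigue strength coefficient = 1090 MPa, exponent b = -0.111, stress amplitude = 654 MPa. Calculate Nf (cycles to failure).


sigma_a = sigma_f' * (2Nf)^b
2Nf = (sigma_a/sigma_f')^(1/b)
2Nf = (654/1090)^(1/-0.111)
2Nf = 99.686738
Nf = 49.84


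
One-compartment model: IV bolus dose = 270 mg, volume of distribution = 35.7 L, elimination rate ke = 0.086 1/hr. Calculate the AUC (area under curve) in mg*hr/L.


C0 = Dose/Vd = 270/35.7 = 7.56303 mg/L
AUC = C0/ke = 7.56303/0.086
AUC = 87.94 mg*hr/L


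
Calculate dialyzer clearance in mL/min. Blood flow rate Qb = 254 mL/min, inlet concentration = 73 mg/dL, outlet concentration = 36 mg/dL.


K = Qb * (Cb_in - Cb_out) / Cb_in
K = 254 * (73 - 36) / 73
K = 128.7 mL/min


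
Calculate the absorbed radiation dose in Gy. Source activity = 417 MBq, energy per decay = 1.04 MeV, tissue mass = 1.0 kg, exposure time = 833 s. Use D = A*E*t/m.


A = 417 MBq = 4.1700e+08 Bq
E = 1.04 MeV = 1.66608e-13 J
D = A*E*t/m = 4.1700e+08*1.66608e-13*833/1.0
D = 0.05787 Gy


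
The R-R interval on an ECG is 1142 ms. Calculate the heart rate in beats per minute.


HR = 60 / RR_interval(s)
RR = 1142 ms = 1.142 s
HR = 60 / 1.142 = 52.54 bpm


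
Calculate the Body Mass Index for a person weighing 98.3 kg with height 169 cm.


BMI = weight / height^2
height = 169 cm = 1.69 m
BMI = 98.3 / 1.69^2
BMI = 34.42 kg/m^2


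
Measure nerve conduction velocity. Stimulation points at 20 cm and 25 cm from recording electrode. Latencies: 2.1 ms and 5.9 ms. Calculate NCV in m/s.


Distance = (25 - 20) / 100 = 0.05 m
dt = (5.9 - 2.1) / 1000 = 0.0038 s
NCV = dist / dt = 13.16 m/s


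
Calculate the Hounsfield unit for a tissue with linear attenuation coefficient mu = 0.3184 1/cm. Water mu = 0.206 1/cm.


HU = ((mu_tissue - mu_water) / mu_water) * 1000
HU = ((0.3184 - 0.206) / 0.206) * 1000
HU = 545.6


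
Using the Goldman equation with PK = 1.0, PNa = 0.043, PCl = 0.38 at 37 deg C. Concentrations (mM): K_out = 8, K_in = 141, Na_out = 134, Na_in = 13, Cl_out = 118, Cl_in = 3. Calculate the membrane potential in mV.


Vm = (RT/F)*ln((PK*Ko + PNa*Nao + PCl*Cli)/(PK*Ki + PNa*Nai + PCl*Clo))
Numer = 14.902, Denom = 186.399
Vm = -67.52 mV


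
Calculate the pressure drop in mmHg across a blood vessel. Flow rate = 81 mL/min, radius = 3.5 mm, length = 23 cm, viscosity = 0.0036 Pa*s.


dP = 8*mu*L*Q / (pi*r^4)
Q = 81 mL/min = 1.35e-06 m^3/s
dP = 18.9685 Pa = 18.9685 / 133.322 mmHg = 0.1423 mmHg


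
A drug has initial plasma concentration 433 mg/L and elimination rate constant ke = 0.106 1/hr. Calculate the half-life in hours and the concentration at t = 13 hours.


t_half = ln(2) / ke = 0.693147 / 0.106 = 6.539 hr
C(t) = C0 * exp(-ke*t) = 433 * exp(-0.106*13)
C(13) = 109.2 mg/L


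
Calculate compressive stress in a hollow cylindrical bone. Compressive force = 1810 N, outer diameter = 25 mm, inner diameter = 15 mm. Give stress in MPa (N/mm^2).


A = pi*(r_o^2 - r_i^2)
r_o = 12.5 mm, r_i = 7.5 mm
A = 314.159 mm^2
sigma = F/A = 1810 / 314.159
sigma = 5.761 MPa


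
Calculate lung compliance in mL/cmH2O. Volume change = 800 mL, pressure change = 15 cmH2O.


C = dV / dP
C = 800 / 15
C = 53.33 mL/cmH2O


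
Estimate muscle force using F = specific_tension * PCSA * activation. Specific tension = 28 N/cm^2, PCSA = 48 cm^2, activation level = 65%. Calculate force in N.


F = sigma * PCSA * activation
F = 28 * 48 * 0.65
F = 873.6 N


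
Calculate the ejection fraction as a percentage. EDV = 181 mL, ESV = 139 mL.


SV = EDV - ESV = 181 - 139 = 42 mL
EF = SV/EDV * 100 = 42/181 * 100
EF = 23.2%


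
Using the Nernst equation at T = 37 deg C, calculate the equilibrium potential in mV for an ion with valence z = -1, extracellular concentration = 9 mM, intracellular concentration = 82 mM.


E = (RT/(zF)) * ln(C_out/C_in)
T = 37 + 273.15 = 310.15 K
E = (8.314 * 310.15 / (-1 * 96485)) * ln(9/82)
E = 59.05 mV


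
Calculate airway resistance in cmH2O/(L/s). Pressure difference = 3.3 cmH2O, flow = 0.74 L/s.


R = dP / flow
R = 3.3 / 0.74
R = 4.459 cmH2O/(L/s)


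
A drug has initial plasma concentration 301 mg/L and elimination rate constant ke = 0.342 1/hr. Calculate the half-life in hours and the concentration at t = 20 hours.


t_half = ln(2) / ke = 0.693147 / 0.342 = 2.027 hr
C(t) = C0 * exp(-ke*t) = 301 * exp(-0.342*20)
C(20) = 0.3221 mg/L


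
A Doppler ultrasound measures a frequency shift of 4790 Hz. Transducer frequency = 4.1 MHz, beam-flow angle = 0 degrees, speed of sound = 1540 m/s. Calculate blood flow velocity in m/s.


v = fd * c / (2 * f0 * cos(theta))
v = 4790 * 1540 / (2 * 4.1000e+06 * cos(0))
v = 0.8996 m/s


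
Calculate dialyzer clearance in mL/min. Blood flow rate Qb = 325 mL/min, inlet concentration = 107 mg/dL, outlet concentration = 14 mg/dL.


K = Qb * (Cb_in - Cb_out) / Cb_in
K = 325 * (107 - 14) / 107
K = 282.5 mL/min


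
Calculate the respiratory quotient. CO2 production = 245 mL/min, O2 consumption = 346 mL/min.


RQ = VCO2 / VO2
RQ = 245 / 346
RQ = 0.7081


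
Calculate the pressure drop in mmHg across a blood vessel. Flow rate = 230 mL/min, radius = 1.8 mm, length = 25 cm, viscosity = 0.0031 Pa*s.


dP = 8*mu*L*Q / (pi*r^4)
Q = 230 mL/min = 3.83333e-06 m^3/s
dP = 720.656 Pa = 720.656 / 133.322 mmHg = 5.405 mmHg


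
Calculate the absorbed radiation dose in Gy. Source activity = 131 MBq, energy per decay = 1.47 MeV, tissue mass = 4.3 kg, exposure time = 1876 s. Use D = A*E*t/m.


A = 131 MBq = 1.3100e+08 Bq
E = 1.47 MeV = 2.35494e-13 J
D = A*E*t/m = 1.3100e+08*2.35494e-13*1876/4.3
D = 0.01346 Gy


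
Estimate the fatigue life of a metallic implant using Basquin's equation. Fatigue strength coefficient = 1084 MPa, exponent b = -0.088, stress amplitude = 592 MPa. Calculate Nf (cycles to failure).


sigma_a = sigma_f' * (2Nf)^b
2Nf = (sigma_a/sigma_f')^(1/b)
2Nf = (592/1084)^(1/-0.088)
2Nf = 966.74817
Nf = 483.4


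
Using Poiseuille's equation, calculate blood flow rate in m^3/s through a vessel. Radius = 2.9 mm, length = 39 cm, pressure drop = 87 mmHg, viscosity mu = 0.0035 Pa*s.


Q = pi*r^4*dP / (8*mu*L)
r = 0.0029 m, L = 0.39 m
dP = 87 mmHg = 11599.014 Pa
Q = 2.3602e-04 m^3/s


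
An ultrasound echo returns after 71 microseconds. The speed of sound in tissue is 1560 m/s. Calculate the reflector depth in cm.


depth = c * t / 2
t = 71 us = 7.1000e-05 s
depth = 1560 * 7.1000e-05 / 2
depth = 0.05538 m = 5.538 cm


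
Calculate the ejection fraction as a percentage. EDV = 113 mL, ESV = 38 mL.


SV = EDV - ESV = 113 - 38 = 75 mL
EF = SV/EDV * 100 = 75/113 * 100
EF = 66.37%


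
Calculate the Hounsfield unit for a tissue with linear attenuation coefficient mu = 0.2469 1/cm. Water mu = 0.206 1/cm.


HU = ((mu_tissue - mu_water) / mu_water) * 1000
HU = ((0.2469 - 0.206) / 0.206) * 1000
HU = 198.5


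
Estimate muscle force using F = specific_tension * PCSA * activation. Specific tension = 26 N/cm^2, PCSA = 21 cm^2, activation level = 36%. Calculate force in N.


F = sigma * PCSA * activation
F = 26 * 21 * 0.36
F = 196.6 N


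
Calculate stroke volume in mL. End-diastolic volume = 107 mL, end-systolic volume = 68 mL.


SV = EDV - ESV
SV = 107 - 68
SV = 39 mL


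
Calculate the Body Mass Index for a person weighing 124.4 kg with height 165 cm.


BMI = weight / height^2
height = 165 cm = 1.65 m
BMI = 124.4 / 1.65^2
BMI = 45.69 kg/m^2


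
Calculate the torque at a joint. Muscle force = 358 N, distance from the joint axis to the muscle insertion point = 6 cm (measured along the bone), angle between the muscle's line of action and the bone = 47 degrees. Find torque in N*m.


Torque = F * d * sin(theta)   (moment arm = d*sin(theta))
d = 6 cm = 0.06 m
Torque = 358 * 0.06 * sin(47)
Torque = 15.71 N*m


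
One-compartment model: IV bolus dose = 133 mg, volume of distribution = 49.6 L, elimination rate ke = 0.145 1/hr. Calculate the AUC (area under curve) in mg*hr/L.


C0 = Dose/Vd = 133/49.6 = 2.68145 mg/L
AUC = C0/ke = 2.68145/0.145
AUC = 18.49 mg*hr/L


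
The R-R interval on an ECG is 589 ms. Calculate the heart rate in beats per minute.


HR = 60 / RR_interval(s)
RR = 589 ms = 0.589 s
HR = 60 / 0.589 = 101.9 bpm


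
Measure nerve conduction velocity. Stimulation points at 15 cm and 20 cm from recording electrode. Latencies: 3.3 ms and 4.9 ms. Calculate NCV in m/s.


Distance = (20 - 15) / 100 = 0.05 m
dt = (4.9 - 3.3) / 1000 = 0.0016 s
NCV = dist / dt = 31.25 m/s


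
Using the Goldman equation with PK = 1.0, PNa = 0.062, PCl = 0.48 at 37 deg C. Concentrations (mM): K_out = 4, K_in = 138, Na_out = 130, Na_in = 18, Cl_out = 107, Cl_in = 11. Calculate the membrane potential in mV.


Vm = (RT/F)*ln((PK*Ko + PNa*Nao + PCl*Cli)/(PK*Ki + PNa*Nai + PCl*Clo))
Numer = 17.34, Denom = 190.476
Vm = -64.05 mV


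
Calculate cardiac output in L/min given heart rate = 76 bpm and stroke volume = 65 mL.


CO = HR * SV
CO = 76 * 65 / 1000
CO = 4.94 L/min


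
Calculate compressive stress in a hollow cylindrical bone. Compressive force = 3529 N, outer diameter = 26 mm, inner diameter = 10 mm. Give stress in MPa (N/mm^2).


A = pi*(r_o^2 - r_i^2)
r_o = 13 mm, r_i = 5 mm
A = 452.389 mm^2
sigma = F/A = 3529 / 452.389
sigma = 7.801 MPa


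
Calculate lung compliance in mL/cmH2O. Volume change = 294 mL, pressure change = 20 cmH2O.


C = dV / dP
C = 294 / 20
C = 14.7 mL/cmH2O


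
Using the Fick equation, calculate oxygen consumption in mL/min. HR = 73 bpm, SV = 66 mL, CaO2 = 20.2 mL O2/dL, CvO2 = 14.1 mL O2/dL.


CO = HR*SV = 73*66/1000 = 4.818 L/min
a-v O2 diff = 20.2 - 14.1 = 6.1 mL/dL
VO2 = CO * (CaO2-CvO2) * 10 dL/L
VO2 = 4.818 * 6.1 * 10
VO2 = 293.9 mL/min


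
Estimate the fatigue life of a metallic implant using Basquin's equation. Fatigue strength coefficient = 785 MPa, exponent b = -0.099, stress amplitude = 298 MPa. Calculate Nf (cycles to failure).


sigma_a = sigma_f' * (2Nf)^b
2Nf = (sigma_a/sigma_f')^(1/b)
2Nf = (298/785)^(1/-0.099)
2Nf = 17742.882
Nf = 8871


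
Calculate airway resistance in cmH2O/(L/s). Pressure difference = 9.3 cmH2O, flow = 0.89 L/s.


R = dP / flow
R = 9.3 / 0.89
R = 10.45 cmH2O/(L/s)


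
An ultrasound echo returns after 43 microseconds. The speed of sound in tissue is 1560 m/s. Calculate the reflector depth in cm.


depth = c * t / 2
t = 43 us = 4.3000e-05 s
depth = 1560 * 4.3000e-05 / 2
depth = 0.03354 m = 3.354 cm


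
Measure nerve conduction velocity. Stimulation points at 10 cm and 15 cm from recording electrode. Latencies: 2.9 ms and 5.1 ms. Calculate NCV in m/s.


Distance = (15 - 10) / 100 = 0.05 m
dt = (5.1 - 2.9) / 1000 = 0.0022 s
NCV = dist / dt = 22.73 m/s


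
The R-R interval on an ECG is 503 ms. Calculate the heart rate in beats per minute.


HR = 60 / RR_interval(s)
RR = 503 ms = 0.503 s
HR = 60 / 0.503 = 119.3 bpm


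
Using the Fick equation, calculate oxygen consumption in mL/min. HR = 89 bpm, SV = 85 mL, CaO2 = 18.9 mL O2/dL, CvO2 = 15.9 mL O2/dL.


CO = HR*SV = 89*85/1000 = 7.565 L/min
a-v O2 diff = 18.9 - 15.9 = 3 mL/dL
VO2 = CO * (CaO2-CvO2) * 10 dL/L
VO2 = 7.565 * 3 * 10
VO2 = 226.9 mL/min


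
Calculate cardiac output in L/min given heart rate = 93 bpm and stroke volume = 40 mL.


CO = HR * SV
CO = 93 * 40 / 1000
CO = 3.72 L/min


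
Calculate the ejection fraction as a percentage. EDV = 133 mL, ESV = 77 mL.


SV = EDV - ESV = 133 - 77 = 56 mL
EF = SV/EDV * 100 = 56/133 * 100
EF = 42.11%


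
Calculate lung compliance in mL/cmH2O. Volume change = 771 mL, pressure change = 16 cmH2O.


C = dV / dP
C = 771 / 16
C = 48.19 mL/cmH2O


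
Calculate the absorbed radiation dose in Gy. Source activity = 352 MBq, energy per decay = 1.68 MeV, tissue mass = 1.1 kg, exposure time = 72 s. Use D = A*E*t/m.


A = 352 MBq = 3.5200e+08 Bq
E = 1.68 MeV = 2.69136e-13 J
D = A*E*t/m = 3.5200e+08*2.69136e-13*72/1.1
D = 0.006201 Gy


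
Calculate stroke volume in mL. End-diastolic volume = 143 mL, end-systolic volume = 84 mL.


SV = EDV - ESV
SV = 143 - 84
SV = 59 mL


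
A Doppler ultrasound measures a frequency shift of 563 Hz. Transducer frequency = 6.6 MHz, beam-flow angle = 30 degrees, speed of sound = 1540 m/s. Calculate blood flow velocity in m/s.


v = fd * c / (2 * f0 * cos(theta))
v = 563 * 1540 / (2 * 6.6000e+06 * cos(30))
v = 0.07584 m/s


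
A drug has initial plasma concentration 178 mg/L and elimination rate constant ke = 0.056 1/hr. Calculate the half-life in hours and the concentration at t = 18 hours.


t_half = ln(2) / ke = 0.693147 / 0.056 = 12.38 hr
C(t) = C0 * exp(-ke*t) = 178 * exp(-0.056*18)
C(18) = 64.96 mg/L


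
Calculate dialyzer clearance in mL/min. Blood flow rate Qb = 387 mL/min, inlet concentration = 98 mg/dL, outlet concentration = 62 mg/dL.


K = Qb * (Cb_in - Cb_out) / Cb_in
K = 387 * (98 - 62) / 98
K = 142.2 mL/min


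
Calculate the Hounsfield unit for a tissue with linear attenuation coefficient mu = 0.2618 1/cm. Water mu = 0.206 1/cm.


HU = ((mu_tissue - mu_water) / mu_water) * 1000
HU = ((0.2618 - 0.206) / 0.206) * 1000
HU = 270.9


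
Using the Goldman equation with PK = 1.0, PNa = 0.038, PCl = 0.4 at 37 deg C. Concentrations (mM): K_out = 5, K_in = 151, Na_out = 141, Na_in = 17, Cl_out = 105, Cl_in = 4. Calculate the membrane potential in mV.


Vm = (RT/F)*ln((PK*Ko + PNa*Nao + PCl*Cli)/(PK*Ki + PNa*Nai + PCl*Clo))
Numer = 11.958, Denom = 193.646
Vm = -74.42 mV


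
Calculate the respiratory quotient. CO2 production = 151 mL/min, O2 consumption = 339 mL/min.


RQ = VCO2 / VO2
RQ = 151 / 339
RQ = 0.4454


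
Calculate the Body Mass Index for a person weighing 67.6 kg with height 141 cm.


BMI = weight / height^2
height = 141 cm = 1.41 m
BMI = 67.6 / 1.41^2
BMI = 34 kg/m^2


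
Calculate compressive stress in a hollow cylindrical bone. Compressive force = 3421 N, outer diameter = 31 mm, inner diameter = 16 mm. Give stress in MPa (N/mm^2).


A = pi*(r_o^2 - r_i^2)
r_o = 15.5 mm, r_i = 8 mm
A = 553.706 mm^2
sigma = F/A = 3421 / 553.706
sigma = 6.178 MPa


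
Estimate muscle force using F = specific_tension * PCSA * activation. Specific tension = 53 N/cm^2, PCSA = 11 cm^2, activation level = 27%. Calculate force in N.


F = sigma * PCSA * activation
F = 53 * 11 * 0.27
F = 157.4 N


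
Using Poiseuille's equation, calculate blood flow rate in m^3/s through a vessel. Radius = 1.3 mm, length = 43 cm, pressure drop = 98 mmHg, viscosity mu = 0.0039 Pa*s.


Q = pi*r^4*dP / (8*mu*L)
r = 0.0013 m, L = 0.43 m
dP = 98 mmHg = 13065.556 Pa
Q = 8.7383e-06 m^3/s


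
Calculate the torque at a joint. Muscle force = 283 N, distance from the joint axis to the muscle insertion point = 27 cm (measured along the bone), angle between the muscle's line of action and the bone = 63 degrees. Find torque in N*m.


Torque = F * d * sin(theta)   (moment arm = d*sin(theta))
d = 27 cm = 0.27 m
Torque = 283 * 0.27 * sin(63)
Torque = 68.08 N*m


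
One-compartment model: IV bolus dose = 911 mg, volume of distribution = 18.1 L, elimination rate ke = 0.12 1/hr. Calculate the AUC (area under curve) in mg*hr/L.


C0 = Dose/Vd = 911/18.1 = 50.3315 mg/L
AUC = C0/ke = 50.3315/0.12
AUC = 419.4 mg*hr/L


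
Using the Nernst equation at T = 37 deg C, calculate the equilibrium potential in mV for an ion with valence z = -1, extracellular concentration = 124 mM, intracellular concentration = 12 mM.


E = (RT/(zF)) * ln(C_out/C_in)
T = 37 + 273.15 = 310.15 K
E = (8.314 * 310.15 / (-1 * 96485)) * ln(124/12)
E = -62.41 mV


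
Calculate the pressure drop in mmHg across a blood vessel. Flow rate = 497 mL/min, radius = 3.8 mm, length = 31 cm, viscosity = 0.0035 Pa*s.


dP = 8*mu*L*Q / (pi*r^4)
Q = 497 mL/min = 8.28333e-06 m^3/s
dP = 109.759 Pa = 109.759 / 133.322 mmHg = 0.8233 mmHg


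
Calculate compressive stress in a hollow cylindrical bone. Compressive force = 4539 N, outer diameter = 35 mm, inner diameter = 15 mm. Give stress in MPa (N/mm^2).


A = pi*(r_o^2 - r_i^2)
r_o = 17.5 mm, r_i = 7.5 mm
A = 785.398 mm^2
sigma = F/A = 4539 / 785.398
sigma = 5.779 MPa


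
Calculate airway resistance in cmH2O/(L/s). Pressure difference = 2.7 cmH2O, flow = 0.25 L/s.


R = dP / flow
R = 2.7 / 0.25
R = 10.8 cmH2O/(L/s)


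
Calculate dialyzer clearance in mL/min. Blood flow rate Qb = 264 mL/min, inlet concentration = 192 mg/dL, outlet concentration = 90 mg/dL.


K = Qb * (Cb_in - Cb_out) / Cb_in
K = 264 * (192 - 90) / 192
K = 140.2 mL/min


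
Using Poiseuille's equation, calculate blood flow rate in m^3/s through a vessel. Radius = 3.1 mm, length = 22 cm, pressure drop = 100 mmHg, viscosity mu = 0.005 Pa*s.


Q = pi*r^4*dP / (8*mu*L)
r = 0.0031 m, L = 0.22 m
dP = 100 mmHg = 13332.2 Pa
Q = 4.3956e-04 m^3/s


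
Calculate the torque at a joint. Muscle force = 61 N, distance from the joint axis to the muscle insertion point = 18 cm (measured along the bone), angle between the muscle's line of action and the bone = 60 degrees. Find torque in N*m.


Torque = F * d * sin(theta)   (moment arm = d*sin(theta))
d = 18 cm = 0.18 m
Torque = 61 * 0.18 * sin(60)
Torque = 9.509 N*m


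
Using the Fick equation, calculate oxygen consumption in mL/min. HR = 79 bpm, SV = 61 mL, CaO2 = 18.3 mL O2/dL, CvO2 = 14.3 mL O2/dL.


CO = HR*SV = 79*61/1000 = 4.819 L/min
a-v O2 diff = 18.3 - 14.3 = 4 mL/dL
VO2 = CO * (CaO2-CvO2) * 10 dL/L
VO2 = 4.819 * 4 * 10
VO2 = 192.8 mL/min


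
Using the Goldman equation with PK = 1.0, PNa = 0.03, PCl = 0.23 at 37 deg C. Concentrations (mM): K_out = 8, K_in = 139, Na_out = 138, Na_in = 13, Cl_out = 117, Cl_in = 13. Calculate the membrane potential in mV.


Vm = (RT/F)*ln((PK*Ko + PNa*Nao + PCl*Cli)/(PK*Ki + PNa*Nai + PCl*Clo))
Numer = 15.13, Denom = 166.3
Vm = -64.06 mV


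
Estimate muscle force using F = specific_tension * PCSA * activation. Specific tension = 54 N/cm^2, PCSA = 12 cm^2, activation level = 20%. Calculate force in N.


F = sigma * PCSA * activation
F = 54 * 12 * 0.2
F = 129.6 N


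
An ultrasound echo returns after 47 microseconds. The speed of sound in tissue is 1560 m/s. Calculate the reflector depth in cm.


depth = c * t / 2
t = 47 us = 4.7000e-05 s
depth = 1560 * 4.7000e-05 / 2
depth = 0.03666 m = 3.666 cm


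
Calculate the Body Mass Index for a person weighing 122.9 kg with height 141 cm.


BMI = weight / height^2
height = 141 cm = 1.41 m
BMI = 122.9 / 1.41^2
BMI = 61.82 kg/m^2


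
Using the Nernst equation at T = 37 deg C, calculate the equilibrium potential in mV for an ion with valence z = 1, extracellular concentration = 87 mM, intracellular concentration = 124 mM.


E = (RT/(zF)) * ln(C_out/C_in)
T = 37 + 273.15 = 310.15 K
E = (8.314 * 310.15 / (1 * 96485)) * ln(87/124)
E = -9.471 mV


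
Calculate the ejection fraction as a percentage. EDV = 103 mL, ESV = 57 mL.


SV = EDV - ESV = 103 - 57 = 46 mL
EF = SV/EDV * 100 = 46/103 * 100
EF = 44.66%


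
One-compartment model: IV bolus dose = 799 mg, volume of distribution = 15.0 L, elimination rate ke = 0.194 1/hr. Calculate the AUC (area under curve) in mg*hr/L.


C0 = Dose/Vd = 799/15.0 = 53.2667 mg/L
AUC = C0/ke = 53.2667/0.194
AUC = 274.6 mg*hr/L


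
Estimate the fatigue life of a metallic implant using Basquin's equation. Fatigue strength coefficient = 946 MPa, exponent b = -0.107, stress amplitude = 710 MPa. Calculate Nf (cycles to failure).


sigma_a = sigma_f' * (2Nf)^b
2Nf = (sigma_a/sigma_f')^(1/b)
2Nf = (710/946)^(1/-0.107)
2Nf = 14.614784
Nf = 7.307


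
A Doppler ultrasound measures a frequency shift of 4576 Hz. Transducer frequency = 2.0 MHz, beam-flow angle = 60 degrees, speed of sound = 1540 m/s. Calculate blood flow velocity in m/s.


v = fd * c / (2 * f0 * cos(theta))
v = 4576 * 1540 / (2 * 2.0000e+06 * cos(60))
v = 3.524 m/s


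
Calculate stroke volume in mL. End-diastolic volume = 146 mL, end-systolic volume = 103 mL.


SV = EDV - ESV
SV = 146 - 103
SV = 43 mL


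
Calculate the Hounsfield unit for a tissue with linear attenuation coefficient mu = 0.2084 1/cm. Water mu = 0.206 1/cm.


HU = ((mu_tissue - mu_water) / mu_water) * 1000
HU = ((0.2084 - 0.206) / 0.206) * 1000
HU = 11.65


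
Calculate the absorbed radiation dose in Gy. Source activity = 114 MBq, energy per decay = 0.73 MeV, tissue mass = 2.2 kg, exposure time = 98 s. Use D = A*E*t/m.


A = 114 MBq = 1.1400e+08 Bq
E = 0.73 MeV = 1.16946e-13 J
D = A*E*t/m = 1.1400e+08*1.16946e-13*98/2.2
D = 5.9387e-04 Gy


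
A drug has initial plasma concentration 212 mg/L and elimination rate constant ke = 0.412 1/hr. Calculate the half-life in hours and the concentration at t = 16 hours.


t_half = ln(2) / ke = 0.693147 / 0.412 = 1.682 hr
C(t) = C0 * exp(-ke*t) = 212 * exp(-0.412*16)
C(16) = 0.2907 mg/L


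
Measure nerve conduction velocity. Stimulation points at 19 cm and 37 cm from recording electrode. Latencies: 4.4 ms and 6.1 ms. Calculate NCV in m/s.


Distance = (37 - 19) / 100 = 0.18 m
dt = (6.1 - 4.4) / 1000 = 0.0017 s
NCV = dist / dt = 105.9 m/s


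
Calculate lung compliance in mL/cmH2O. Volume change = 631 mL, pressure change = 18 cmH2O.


C = dV / dP
C = 631 / 18
C = 35.06 mL/cmH2O


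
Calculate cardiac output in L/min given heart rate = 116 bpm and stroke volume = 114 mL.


CO = HR * SV
CO = 116 * 114 / 1000
CO = 13.22 L/min


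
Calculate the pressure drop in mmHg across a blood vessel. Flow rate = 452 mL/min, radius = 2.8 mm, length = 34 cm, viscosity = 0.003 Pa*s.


dP = 8*mu*L*Q / (pi*r^4)
Q = 452 mL/min = 7.53333e-06 m^3/s
dP = 318.343 Pa = 318.343 / 133.322 mmHg = 2.388 mmHg


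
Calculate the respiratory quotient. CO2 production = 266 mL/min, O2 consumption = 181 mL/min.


RQ = VCO2 / VO2
RQ = 266 / 181
RQ = 1.47


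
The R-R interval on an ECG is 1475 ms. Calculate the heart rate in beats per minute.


HR = 60 / RR_interval(s)
RR = 1475 ms = 1.475 s
HR = 60 / 1.475 = 40.68 bpm


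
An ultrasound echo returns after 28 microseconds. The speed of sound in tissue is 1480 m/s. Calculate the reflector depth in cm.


depth = c * t / 2
t = 28 us = 2.8000e-05 s
depth = 1480 * 2.8000e-05 / 2
depth = 0.02072 m = 2.072 cm


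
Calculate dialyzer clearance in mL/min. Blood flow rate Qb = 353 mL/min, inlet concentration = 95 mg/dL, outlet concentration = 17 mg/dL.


K = Qb * (Cb_in - Cb_out) / Cb_in
K = 353 * (95 - 17) / 95
K = 289.8 mL/min


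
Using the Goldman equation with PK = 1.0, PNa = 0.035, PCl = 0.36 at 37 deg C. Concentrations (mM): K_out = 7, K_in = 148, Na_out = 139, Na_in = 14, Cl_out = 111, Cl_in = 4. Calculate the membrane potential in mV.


Vm = (RT/F)*ln((PK*Ko + PNa*Nao + PCl*Cli)/(PK*Ki + PNa*Nai + PCl*Clo))
Numer = 13.305, Denom = 188.45
Vm = -70.84 mV


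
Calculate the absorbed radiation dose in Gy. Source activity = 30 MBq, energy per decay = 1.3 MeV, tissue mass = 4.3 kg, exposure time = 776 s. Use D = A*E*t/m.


A = 30 MBq = 3.0000e+07 Bq
E = 1.3 MeV = 2.0826e-13 J
D = A*E*t/m = 3.0000e+07*2.0826e-13*776/4.3
D = 0.001128 Gy


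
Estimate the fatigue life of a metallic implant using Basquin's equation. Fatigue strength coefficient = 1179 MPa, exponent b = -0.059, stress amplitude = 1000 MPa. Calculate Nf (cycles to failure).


sigma_a = sigma_f' * (2Nf)^b
2Nf = (sigma_a/sigma_f')^(1/b)
2Nf = (1000/1179)^(1/-0.059)
2Nf = 16.296652
Nf = 8.148


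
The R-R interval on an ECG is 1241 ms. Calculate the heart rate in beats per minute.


HR = 60 / RR_interval(s)
RR = 1241 ms = 1.241 s
HR = 60 / 1.241 = 48.35 bpm
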